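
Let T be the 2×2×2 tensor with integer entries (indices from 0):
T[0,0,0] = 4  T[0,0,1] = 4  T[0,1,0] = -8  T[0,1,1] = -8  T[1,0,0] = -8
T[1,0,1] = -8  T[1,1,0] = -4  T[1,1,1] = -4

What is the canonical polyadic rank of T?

Lower bound: the mode-2 unfolding of T (rows indexed by j, columns by (i,k) = (0,0), (0,1), (1,0), (1,1)) is [[4, 4, -8, -8], [-8, -8, -4, -4]].
There the 2×2 minor on rows j ∈ {0, 1}, columns (i,k) ∈ {(0,0), (1,0)} is det [[4, -8], [-8, -4]] = -80 ≠ 0, so this unfolding has rank ≥ 2; CP rank is at least every unfolding rank, so rank(T) ≥ 2. (Flattening ranks never certify an upper bound on CP rank; for that we must actually write T with 2 rank-1 terms.)
Upper bound — finding two terms. Every mode-3 slice of T is a multiple of one matrix: T[:,:,k] = c[k]·M with c = [1, 1] and M = [[4, -8], [-8, -4]] (rows indexed by i, columns by j). So it suffices to write M as a sum of two rank-1 matrices.
Splitting M by its rows (i = 0, 1), M = [1, 0][4, -8]ᵀ + [0, 1][-8, -4]ᵀ.
Hence T = [1, 0] (x) [4, -8] (x) [1, 1] + [0, 1] (x) [-8, -4] (x) [1, 1], so rank(T) ≤ 2.
These bounds meet, so rank(T) = 2.

2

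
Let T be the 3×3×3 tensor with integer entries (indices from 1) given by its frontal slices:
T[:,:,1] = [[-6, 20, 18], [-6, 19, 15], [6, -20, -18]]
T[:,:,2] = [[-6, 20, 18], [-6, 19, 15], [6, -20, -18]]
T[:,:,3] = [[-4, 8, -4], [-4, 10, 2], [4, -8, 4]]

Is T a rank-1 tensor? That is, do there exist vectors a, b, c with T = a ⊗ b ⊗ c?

No

The mode-1 unfolding of T (rows indexed by i, columns by (j,k) = (1,1), (1,2), (1,3), (2,1), (2,2), (2,3), (3,1), (3,2), (3,3)) is [[-6, -6, -4, 20, 20, 8, 18, 18, -4], [-6, -6, -4, 19, 19, 10, 15, 15, 2], [6, 6, 4, -20, -20, -8, -18, -18, 4]].
There the 2×2 minor on rows i ∈ {1, 2}, columns (j,k) ∈ {(1,1), (2,1)} is det [[-6, 20], [-6, 19]] = 6 ≠ 0, so this unfolding has rank ≥ 2; CP rank is at least every unfolding rank, so rank(T) ≥ 2.
In particular rank(T) ≥ 2 > 1, so T is not rank-1.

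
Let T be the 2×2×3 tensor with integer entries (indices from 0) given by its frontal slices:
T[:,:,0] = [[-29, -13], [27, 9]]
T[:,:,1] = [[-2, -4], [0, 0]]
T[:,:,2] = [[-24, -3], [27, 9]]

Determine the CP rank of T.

2

Lower bound: the mode-2 unfolding of T (rows indexed by j, columns by (i,k) = (0,0), (0,1), (0,2), (1,0), (1,1), (1,2)) is [[-29, -2, -24, 27, 0, 27], [-13, -4, -3, 9, 0, 9]].
There the 2×2 minor on rows j ∈ {0, 1}, columns (i,k) ∈ {(0,0), (0,1)} is det [[-29, -2], [-13, -4]] = 90 ≠ 0, so this unfolding has rank ≥ 2; CP rank is at least every unfolding rank, so rank(T) ≥ 2. (Unfolding ranks only ever bound the CP rank from below — rank(T) can be strictly larger than all of them — so the matching upper bound has to come from an explicit 2-term decomposition.)
Upper bound — finding two terms. Write S_k = T[:,:,k] for the frontal slices: S₀ = [[-29, -13], [27, 9]], S₁ = [[-2, -4], [0, 0]], S₂ = [[-24, -3], [27, 9]].
If T = a₁ ⊗ b₁ ⊗ c₁ + a₂ ⊗ b₂ ⊗ c₂ then each S_k = c₁[k]·a₁b₁ᵀ + c₂[k]·a₂b₂ᵀ. S₀ and S₁ are linearly independent, so a₁b₁ᵀ and a₂b₂ᵀ must span the same plane of matrices: they are the rank-1 matrices of the form x·S₀ + y·S₁.
det(x·S₀ + y·S₁) is 90·x² + 90·xy = 90·(x + y)(x), vanishing at (x:y) = (1:-1) and (0:1).
M₁ = S₀ − S₁ = [[-27, -9], [27, 9]] = (-9)·[1, -1][3, 1]ᵀ and M₂ = S₁ = [[-2, -4], [0, 0]] = (-2)·[1, 0][1, 2]ᵀ, so take a₁ = [1, -1], b₁ = [3, 1], a₂ = [1, 0], b₂ = [1, 2].
Each slice is an integer combination of E₁ = a₁b₁ᵀ and E₂ = a₂b₂ᵀ: S₀ = −9·E₁ − 2·E₂, S₁ = −2·E₂, S₂ = −9·E₁ + 3·E₂; reading off coefficients, c₁ = [-9, 0, -9] and c₂ = [-2, -2, 3].
Hence T = [1, -1] ⊗ [3, 1] ⊗ [-9, 0, -9] + [1, 0] ⊗ [1, 2] ⊗ [-2, -2, 3], so rank(T) ≤ 2.
These bounds meet, so rank(T) = 2.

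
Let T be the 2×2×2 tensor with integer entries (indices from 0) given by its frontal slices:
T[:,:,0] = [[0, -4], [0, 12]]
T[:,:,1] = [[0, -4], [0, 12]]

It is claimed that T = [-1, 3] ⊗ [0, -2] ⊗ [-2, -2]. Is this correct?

Reconstruct entrywise from the claimed factors. For example, T[0,1,1] = -4 and Σₗ aₗ[0]bₗ[1]cₗ[1] = (-1)·(-2)·(-2) = -4; checking all 8 entries, every one matches. The claim holds.

Yes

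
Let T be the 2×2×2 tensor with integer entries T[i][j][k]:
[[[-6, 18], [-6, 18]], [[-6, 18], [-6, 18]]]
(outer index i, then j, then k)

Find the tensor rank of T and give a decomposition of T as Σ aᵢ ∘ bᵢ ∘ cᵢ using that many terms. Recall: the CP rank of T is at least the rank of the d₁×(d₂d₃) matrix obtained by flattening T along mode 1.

rank(T) = 1

Lower bound: T ≠ 0 (e.g. T[0,0,0] = -6), so rank(T) ≥ 1.
Upper bound: if T = a ∘ b ∘ c then every fibre of T is a multiple of the corresponding factor, so read the factors off the fibres through the nonzero entry T[0,0,0] = -6.
The mode-1 fibre T[:,0,0] = [-6, -6] gives a = [1, 1] (primitive direction); the mode-2 fibre T[0,:,0] = [-6, -6] gives b = [1, 1]; then c[k] = T[0,0,k] / (a[0]·b[0]) = [-6, 18] / 1 = [-6, 18].
Expanding [1, 1] ∘ [1, 1] ∘ [-6, 18] reproduces all 8 entries of T, so T = [1, 1] ∘ [1, 1] ∘ [-6, 18] and rank(T) ≤ 1.
These bounds meet, so rank(T) = 1.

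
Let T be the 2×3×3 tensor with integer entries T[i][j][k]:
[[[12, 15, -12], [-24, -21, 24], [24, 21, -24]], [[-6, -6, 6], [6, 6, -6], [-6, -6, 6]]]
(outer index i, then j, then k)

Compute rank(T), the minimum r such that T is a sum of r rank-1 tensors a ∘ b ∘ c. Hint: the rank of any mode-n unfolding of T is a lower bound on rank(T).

Lower bound: the mode-1 unfolding of T (rows indexed by i, columns by (j,k) = (0,0), (0,1), (0,2), (1,0), (1,1), (1,2), (2,0), (2,1), (2,2)) is [[12, 15, -12, -24, -21, 24, 24, 21, -24], [-6, -6, 6, 6, 6, -6, -6, -6, 6]].
There the 2×2 minor on rows i ∈ {0, 1}, columns (j,k) ∈ {(0,0), (0,1)} is det [[12, 15], [-6, -6]] = 18 ≠ 0, so this unfolding has rank ≥ 2; CP rank is at least every unfolding rank, so rank(T) ≥ 2. (Unfolding ranks only ever bound the CP rank from below — rank(T) can be strictly larger than all of them — so the matching upper bound has to come from an explicit 2-term decomposition.)
Upper bound — finding two terms. Write S_k = T[:,:,k] for the frontal slices: S₀ = [[12, -24, 24], [-6, 6, -6]], S₁ = [[15, -21, 21], [-6, 6, -6]], S₂ = [[-12, 24, -24], [6, -6, 6]].
If T = a₁ ∘ b₁ ∘ c₁ + a₂ ∘ b₂ ∘ c₂ then each S_k = c₁[k]·a₁b₁ᵀ + c₂[k]·a₂b₂ᵀ. S₀ and S₁ are linearly independent, so a₁b₁ᵀ and a₂b₂ᵀ must span the same plane of matrices: they are the rank-1 matrices of the form x·S₀ + y·S₁.
The 2×2 minor of x·S₀ + y·S₁ on rows {0,1}, columns {0,1} is −72·x² − 108·xy − 36·y² = (-36)·(x + y)(2·x + y), vanishing at (x:y) = (1:-1) and (1:-2).
M₁ = S₀ − S₁ = [[-3, -3, 3], [0, 0, 0]] = (-3)·[1, 0][1, 1, -1]ᵀ and M₂ = S₀ − 2·S₁ = [[-18, 18, -18], [6, -6, 6]] = (-6)·[3, -1][1, -1, 1]ᵀ, so take a₁ = [1, 0], b₁ = [1, 1, -1], a₂ = [3, -1], b₂ = [1, -1, 1].
Each slice is an integer combination of E₁ = a₁b₁ᵀ and E₂ = a₂b₂ᵀ: S₀ = −6·E₁ + 6·E₂, S₁ = −3·E₁ + 6·E₂, S₂ = 6·E₁ − 6·E₂; reading off coefficients, c₁ = [-6, -3, 6] and c₂ = [6, 6, -6].
Hence T = [1, 0] ∘ [1, 1, -1] ∘ [-6, -3, 6] + [3, -1] ∘ [1, -1, 1] ∘ [6, 6, -6], so rank(T) ≤ 2.
These bounds meet, so rank(T) = 2.

2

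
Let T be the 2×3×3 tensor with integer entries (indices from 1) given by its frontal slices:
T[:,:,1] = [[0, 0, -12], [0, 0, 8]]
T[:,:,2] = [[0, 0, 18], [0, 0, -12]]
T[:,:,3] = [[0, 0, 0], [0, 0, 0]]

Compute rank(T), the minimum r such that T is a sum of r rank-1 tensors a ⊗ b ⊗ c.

1

Lower bound: T ≠ 0 (e.g. T[1,3,1] = -12), so rank(T) ≥ 1.
Upper bound: if T = a ⊗ b ⊗ c then every fibre of T is a multiple of the corresponding factor, so read the factors off the fibres through the nonzero entry T[1,3,1] = -12.
The mode-1 fibre T[:,3,1] = [-12, 8] gives a = (3, -2) (primitive direction); the mode-2 fibre T[1,:,1] = [0, 0, -12] gives b = (0, 0, 1); then c[k] = T[1,3,k] / (a[1]·b[3]) = [-12, 18, 0] / 3 = (-4, 6, 0).
Expanding (3, -2) ⊗ (0, 0, 1) ⊗ (-4, 6, 0) reproduces all 18 entries of T, so T = (3, -2) ⊗ (0, 0, 1) ⊗ (-4, 6, 0) and rank(T) ≤ 1.
These bounds meet, so rank(T) = 1.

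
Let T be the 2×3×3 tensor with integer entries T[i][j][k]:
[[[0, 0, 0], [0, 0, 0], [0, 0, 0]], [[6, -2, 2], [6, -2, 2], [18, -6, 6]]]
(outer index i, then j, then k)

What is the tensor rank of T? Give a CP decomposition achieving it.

rank(T) = 1

Lower bound: T ≠ 0 (e.g. T[1,0,0] = 6), so rank(T) ≥ 1.
Upper bound: if T = a ∘ b ∘ c then every fibre of T is a multiple of the corresponding factor, so read the factors off the fibres through the nonzero entry T[1,0,0] = 6.
The mode-1 fibre T[:,0,0] = [0, 6] gives a = (0, 1) (primitive direction); the mode-2 fibre T[1,:,0] = [6, 6, 18] gives b = (1, 1, 3); then c[k] = T[1,0,k] / (a[1]·b[0]) = [6, -2, 2] / 1 = (6, -2, 2).
Expanding (0, 1) ∘ (1, 1, 3) ∘ (6, -2, 2) reproduces all 18 entries of T, so T = (0, 1) ∘ (1, 1, 3) ∘ (6, -2, 2) and rank(T) ≤ 1.
These bounds meet, so rank(T) = 1.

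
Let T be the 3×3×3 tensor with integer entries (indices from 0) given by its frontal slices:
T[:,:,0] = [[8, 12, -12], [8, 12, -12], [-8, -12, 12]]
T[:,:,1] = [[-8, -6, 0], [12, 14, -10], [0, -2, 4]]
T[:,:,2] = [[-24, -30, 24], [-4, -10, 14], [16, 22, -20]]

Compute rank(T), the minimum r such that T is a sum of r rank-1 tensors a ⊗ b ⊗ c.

2

Lower bound: the mode-1 unfolding of T (rows indexed by i, columns by (j,k) = (0,0), (0,1), (0,2), (1,0), (1,1), (1,2), (2,0), (2,1), (2,2)) is [[8, -8, -24, 12, -6, -30, -12, 0, 24], [8, 12, -4, 12, 14, -10, -12, -10, 14], [-8, 0, 16, -12, -2, 22, 12, 4, -20]].
There the 2×2 minor on rows i ∈ {0, 1}, columns (j,k) ∈ {(0,0), (0,1)} is det [[8, -8], [8, 12]] = 160 ≠ 0, so this unfolding has rank ≥ 2; CP rank is at least every unfolding rank, so rank(T) ≥ 2. (Flattening ranks never certify an upper bound on CP rank; for that we must actually write T with 2 rank-1 terms.)
Upper bound — finding two terms. Write S_k = T[:,:,k] for the frontal slices: S₀ = [[8, 12, -12], [8, 12, -12], [-8, -12, 12]], S₁ = [[-8, -6, 0], [12, 14, -10], [0, -2, 4]], S₂ = [[-24, -30, 24], [-4, -10, 14], [16, 22, -20]].
If T = a₁ ⊗ b₁ ⊗ c₁ + a₂ ⊗ b₂ ⊗ c₂ then each S_k = c₁[k]·a₁b₁ᵀ + c₂[k]·a₂b₂ᵀ. S₀ and S₁ are linearly independent, so a₁b₁ᵀ and a₂b₂ᵀ must span the same plane of matrices: they are the rank-1 matrices of the form x·S₀ + y·S₁.
The 2×2 minor of x·S₀ + y·S₁ on rows {0,1}, columns {0,1} is −80·xy − 40·y² = (-40)·(y)(2·x + y), vanishing at (x:y) = (1:0) and (1:-2).
M₁ = S₀ = [[8, 12, -12], [8, 12, -12], [-8, -12, 12]] = 4·[1, 1, -1][2, 3, -3]ᵀ and M₂ = S₀ − 2·S₁ = [[24, 24, -12], [-16, -16, 8], [-8, -8, 4]] = 4·[3, -2, -1][2, 2, -1]ᵀ, so take a₁ = [1, 1, -1], b₁ = [2, 3, -3], a₂ = [3, -2, -1], b₂ = [2, 2, -1].
Each slice is an integer combination of E₁ = a₁b₁ᵀ and E₂ = a₂b₂ᵀ: S₀ = 4·E₁, S₁ = 2·E₁ − 2·E₂, S₂ = −6·E₁ − 2·E₂; reading off coefficients, c₁ = [4, 2, -6] and c₂ = [0, -2, -2].
Hence T = [1, 1, -1] ⊗ [2, 3, -3] ⊗ [4, 2, -6] + [3, -2, -1] ⊗ [2, 2, -1] ⊗ [0, -2, -2], so rank(T) ≤ 2.
These bounds meet, so rank(T) = 2.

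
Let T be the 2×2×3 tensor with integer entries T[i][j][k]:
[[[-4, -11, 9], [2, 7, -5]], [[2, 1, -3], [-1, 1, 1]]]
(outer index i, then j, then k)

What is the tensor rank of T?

Lower bound: the mode-3 unfolding of T (rows indexed by k, columns by (i,j) = (0,0), (0,1), (1,0), (1,1)) is [[-4, 2, 2, -1], [-11, 7, 1, 1], [9, -5, -3, 1]].
There the 2×2 minor on rows k ∈ {0, 1}, columns (i,j) ∈ {(0,0), (0,1)} is det [[-4, 2], [-11, 7]] = -6 ≠ 0, so this unfolding has rank ≥ 2; CP rank is at least every unfolding rank, so rank(T) ≥ 2. (Flattening ranks never certify an upper bound on CP rank; for that we must actually write T with 2 rank-1 terms.)
Upper bound — finding two terms. Write S_k = T[:,:,k] for the frontal slices: S₀ = [[-4, 2], [2, -1]], S₁ = [[-11, 7], [1, 1]], S₂ = [[9, -5], [-3, 1]].
If T = a₁ ⊗ b₁ ⊗ c₁ + a₂ ⊗ b₂ ⊗ c₂ then each S_k = c₁[k]·a₁b₁ᵀ + c₂[k]·a₂b₂ᵀ. S₀ and S₁ are linearly independent, so a₁b₁ᵀ and a₂b₂ᵀ must span the same plane of matrices: they are the rank-1 matrices of the form x·S₀ + y·S₁.
det(x·S₀ + y·S₁) is −9·xy − 18·y² = (-9)·(x + 2·y)(y), vanishing at (x:y) = (2:-1) and (1:0).
M₁ = 2·S₀ − S₁ = [[3, -3], [3, -3]] = 3·[1, 1][1, -1]ᵀ and M₂ = S₀ = [[-4, 2], [2, -1]] = −[2, -1][2, -1]ᵀ, so take a₁ = [1, 1], b₁ = [1, -1], a₂ = [2, -1], b₂ = [2, -1].
Each slice is an integer combination of E₁ = a₁b₁ᵀ and E₂ = a₂b₂ᵀ: S₀ = −E₂, S₁ = −3·E₁ − 2·E₂, S₂ = E₁ + 2·E₂; reading off coefficients, c₁ = [0, -3, 1] and c₂ = [-1, -2, 2].
Hence T = [1, 1] ⊗ [1, -1] ⊗ [0, -3, 1] + [2, -1] ⊗ [2, -1] ⊗ [-1, -2, 2], so rank(T) ≤ 2.
These bounds meet, so rank(T) = 2.

2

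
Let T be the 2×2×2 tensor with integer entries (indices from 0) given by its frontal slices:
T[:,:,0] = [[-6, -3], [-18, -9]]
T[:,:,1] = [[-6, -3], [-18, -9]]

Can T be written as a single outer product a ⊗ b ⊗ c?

Yes

The mode-1 fibre T[:,0,0] = [-6, -18] gives a = [1, 3] (primitive direction); the mode-2 fibre T[0,:,0] = [-6, -3] gives b = [2, 1]; then c[k] = T[0,0,k] / (a[0]·b[0]) = [-6, -6] / 2 = [-3, -3].
Expanding [1, 3] ⊗ [2, 1] ⊗ [-3, -3] reproduces all 8 entries of T, so T = [1, 3] ⊗ [2, 1] ⊗ [-3, -3] and rank(T) ≤ 1.
Equivalently every frontal slice T[:,:,k] is c[k] times the rank-1 matrix [1, 3] ⊗ [2, 1]. So T has rank 1 (it is nonzero).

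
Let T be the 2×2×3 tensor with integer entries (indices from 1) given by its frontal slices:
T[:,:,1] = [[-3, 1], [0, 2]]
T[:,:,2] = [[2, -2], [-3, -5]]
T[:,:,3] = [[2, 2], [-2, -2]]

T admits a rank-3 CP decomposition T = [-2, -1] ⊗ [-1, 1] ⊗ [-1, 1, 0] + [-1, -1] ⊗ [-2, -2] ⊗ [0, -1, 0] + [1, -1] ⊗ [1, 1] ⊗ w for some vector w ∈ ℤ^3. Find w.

Subtract the known terms from T to get the rank-1 residual R = [1, -1] ⊗ [1, 1] ⊗ w, so R[i,j,k] = a[i]·b[j]·w[k]. Pick indices with nonzero a[1]·b[1] = (1)·(1) = 1. Only the fibre through (1,1,·) is needed: R[1,1,:] = T[1,1,:] − Σₗ aₗ[1]bₗ[1]cₗ = [-3, 2, 2] − (-2)·(-1)·[-1, 1, 0] − (-1)·(-2)·[0, -1, 0] = [-1, 2, 2]. Then w[k] = R[1,1,k] / 1 for each k, giving w = [-1, 2, 2] / 1 = [-1, 2, 2].

w = [-1, 2, 2]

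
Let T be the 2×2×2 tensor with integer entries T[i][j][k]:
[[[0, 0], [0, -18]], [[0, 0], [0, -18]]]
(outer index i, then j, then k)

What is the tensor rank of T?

Lower bound: T ≠ 0 (e.g. T[0,1,1] = -18), so rank(T) ≥ 1.
Upper bound: if T = a (x) b (x) c then every fibre of T is a multiple of the corresponding factor, so read the factors off the fibres through the nonzero entry T[0,1,1] = -18.
The mode-1 fibre T[:,1,1] = [-18, -18] gives a = (1, 1) (primitive direction); the mode-2 fibre T[0,:,1] = [0, -18] gives b = (0, 1); then c[k] = T[0,1,k] / (a[0]·b[1]) = [0, -18] / 1 = (0, -18).
Expanding (1, 1) (x) (0, 1) (x) (0, -18) reproduces all 8 entries of T, so T = (1, 1) (x) (0, 1) (x) (0, -18) and rank(T) ≤ 1.
These bounds meet, so rank(T) = 1.

1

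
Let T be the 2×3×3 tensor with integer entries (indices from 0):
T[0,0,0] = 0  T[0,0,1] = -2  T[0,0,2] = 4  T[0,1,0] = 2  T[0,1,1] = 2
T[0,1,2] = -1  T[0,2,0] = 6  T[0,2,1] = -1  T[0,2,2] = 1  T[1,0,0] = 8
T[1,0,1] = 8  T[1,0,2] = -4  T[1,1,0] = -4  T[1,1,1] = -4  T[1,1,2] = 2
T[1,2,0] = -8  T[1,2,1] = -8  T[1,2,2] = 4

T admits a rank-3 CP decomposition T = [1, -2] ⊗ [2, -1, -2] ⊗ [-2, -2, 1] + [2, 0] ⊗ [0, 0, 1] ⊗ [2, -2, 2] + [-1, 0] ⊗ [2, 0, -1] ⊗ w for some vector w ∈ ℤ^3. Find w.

Subtract the known terms from T to get the rank-1 residual R = [-1, 0] ⊗ [2, 0, -1] ⊗ w, so R[i,j,k] = a[i]·b[j]·w[k]. Pick indices with nonzero a[0]·b[0] = (-1)·(2) = -2. Only the fibre through (0,0,·) is needed: R[0,0,:] = T[0,0,:] − Σₗ aₗ[0]bₗ[0]cₗ = [0, -2, 4] − (1)·(2)·[-2, -2, 1] − (2)·(0)·[2, -2, 2] = [4, 2, 2]. Then w[k] = R[0,0,k] / -2 for each k, giving w = [4, 2, 2] / -2 = [-2, -1, -1].

w = [-2, -1, -1]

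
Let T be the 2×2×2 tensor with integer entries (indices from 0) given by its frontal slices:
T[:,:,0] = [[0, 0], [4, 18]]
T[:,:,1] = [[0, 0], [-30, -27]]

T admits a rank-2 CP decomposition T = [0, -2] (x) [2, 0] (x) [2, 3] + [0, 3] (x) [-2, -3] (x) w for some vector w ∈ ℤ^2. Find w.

Subtract the known terms from T to get the rank-1 residual R = [0, 3] (x) [-2, -3] (x) w, so R[i,j,k] = a[i]·b[j]·w[k]. Pick indices with nonzero a[1]·b[0] = (3)·(-2) = -6. Only the fibre through (1,0,·) is needed: R[1,0,:] = T[1,0,:] − Σₗ aₗ[1]bₗ[0]cₗ = [4, -30] − (-2)·(2)·[2, 3] = [12, -18]. Then w[k] = R[1,0,k] / -6 for each k, giving w = [12, -18] / -6 = [-2, 3].

w = [-2, 3]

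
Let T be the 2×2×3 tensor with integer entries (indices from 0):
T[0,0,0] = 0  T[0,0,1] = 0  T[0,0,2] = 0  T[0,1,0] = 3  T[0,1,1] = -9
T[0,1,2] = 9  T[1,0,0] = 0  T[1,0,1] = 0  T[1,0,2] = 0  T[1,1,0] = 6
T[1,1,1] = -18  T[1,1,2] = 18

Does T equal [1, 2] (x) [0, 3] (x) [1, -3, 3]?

Yes

Reconstruct entrywise from the claimed factors. For example, T[0,0,0] = 0 and Σₗ aₗ[0]bₗ[0]cₗ[0] = (1)·(0)·(1) = 0; checking all 12 entries, every one matches. The claim holds.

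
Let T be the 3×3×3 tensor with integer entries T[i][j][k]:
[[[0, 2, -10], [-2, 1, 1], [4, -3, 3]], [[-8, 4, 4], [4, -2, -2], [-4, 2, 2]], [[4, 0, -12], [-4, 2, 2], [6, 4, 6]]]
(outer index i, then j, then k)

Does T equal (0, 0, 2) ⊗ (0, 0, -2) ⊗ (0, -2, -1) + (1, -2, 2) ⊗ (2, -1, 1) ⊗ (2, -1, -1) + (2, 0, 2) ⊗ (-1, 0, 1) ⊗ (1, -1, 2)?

Reconstruct entry (0,0,0) from the claimed factors: Σₗ aₗ[0]bₗ[0]cₗ[0] = (0)·(0)·(0) + (1)·(2)·(2) + (2)·(-1)·(1) = 2, but T[0,0,0] = 0. The claim is false.

No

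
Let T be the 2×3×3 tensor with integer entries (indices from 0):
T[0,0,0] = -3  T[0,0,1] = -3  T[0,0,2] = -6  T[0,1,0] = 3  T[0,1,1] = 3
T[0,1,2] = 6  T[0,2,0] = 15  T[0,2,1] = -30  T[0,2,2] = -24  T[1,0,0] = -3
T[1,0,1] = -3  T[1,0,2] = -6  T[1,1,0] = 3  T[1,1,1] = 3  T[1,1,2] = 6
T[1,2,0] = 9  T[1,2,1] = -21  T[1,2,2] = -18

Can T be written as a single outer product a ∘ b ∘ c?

No

The mode-2 unfolding of T (rows indexed by j, columns by (i,k) = (0,0), (0,1), (0,2), (1,0), (1,1), (1,2)) is [[-3, -3, -6, -3, -3, -6], [3, 3, 6, 3, 3, 6], [15, -30, -24, 9, -21, -18]].
There the 2×2 minor on rows j ∈ {0, 2}, columns (i,k) ∈ {(0,0), (0,1)} is det [[-3, -3], [15, -30]] = 135 ≠ 0, so this unfolding has rank ≥ 2; CP rank is at least every unfolding rank, so rank(T) ≥ 2.
In particular rank(T) ≥ 2 > 1, so T is not rank-1.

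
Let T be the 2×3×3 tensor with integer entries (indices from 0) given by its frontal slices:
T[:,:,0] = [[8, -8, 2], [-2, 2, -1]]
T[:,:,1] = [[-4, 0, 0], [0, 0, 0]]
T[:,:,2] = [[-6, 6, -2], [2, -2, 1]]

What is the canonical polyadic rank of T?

3

Lower bound: in the mode-3 unfolding of T (rows indexed by k, columns by (i,j)) the 3×3 minor on rows k ∈ {0, 1, 2}, columns (i,j) ∈ {(0,0), (0,1), (0,2)} is det [[8, -8, 2], [-4, 0, 0], [-6, 6, -2]] = 16 ≠ 0, so that unfolding has rank ≥ 3 and hence rank(T) ≥ 3 (CP rank is at least every unfolding rank, though it can be larger).
Upper bound: T is a sum of 3 rank-1 terms, T = [1, 0] ⊗ [0, 1, 0] ⊗ [0, -4, 0] + [1, 0] ⊗ [1, -1, 0] ⊗ [4, -4, -2] + [2, -1] ⊗ [2, -2, 1] ⊗ [1, 0, -1] (one valid choice — decompositions are not unique — normalised so each a, b is primitive with positive first nonzero entry; check it by expanding all entries), so rank(T) ≤ 3.
These bounds meet, so rank(T) = 3.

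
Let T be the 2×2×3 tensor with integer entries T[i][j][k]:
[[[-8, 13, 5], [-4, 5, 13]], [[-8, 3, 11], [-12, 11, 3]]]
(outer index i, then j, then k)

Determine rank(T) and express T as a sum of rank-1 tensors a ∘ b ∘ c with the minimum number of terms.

Lower bound: the mode-3 unfolding of T (rows indexed by k, columns by (i,j) = (0,0), (0,1), (1,0), (1,1)) is [[-8, -4, -8, -12], [13, 5, 3, 11], [5, 13, 11, 3]].
There the 3×3 minor on rows k ∈ {0, 1, 2}, columns (i,j) ∈ {(0,0), (0,1), (1,0)} is det [[-8, -4, -8], [13, 5, 3], [5, 13, 11]] = -768 ≠ 0, so this unfolding has rank ≥ 3; CP rank is at least every unfolding rank, so rank(T) ≥ 3. (This is only a lower bound: in general the CP rank may exceed every unfolding rank, so we still need to exhibit 3 rank-1 terms summing to T.)
Upper bound: T is a sum of 3 rank-1 terms, T = (1, -1) ∘ (1, -1) ∘ (-2, 4, -4) + (1, -1) ∘ (1, 1) ∘ (2, 1, 1) + (1, 1) ∘ (1, 1) ∘ (-8, 8, 8) (written with every a and b primitive with positive leading entry and the scale carried by c; CP decompositions are not unique, and this one is verified by expanding entrywise), so rank(T) ≤ 3.
These bounds meet, so rank(T) = 3.

rank(T) = 3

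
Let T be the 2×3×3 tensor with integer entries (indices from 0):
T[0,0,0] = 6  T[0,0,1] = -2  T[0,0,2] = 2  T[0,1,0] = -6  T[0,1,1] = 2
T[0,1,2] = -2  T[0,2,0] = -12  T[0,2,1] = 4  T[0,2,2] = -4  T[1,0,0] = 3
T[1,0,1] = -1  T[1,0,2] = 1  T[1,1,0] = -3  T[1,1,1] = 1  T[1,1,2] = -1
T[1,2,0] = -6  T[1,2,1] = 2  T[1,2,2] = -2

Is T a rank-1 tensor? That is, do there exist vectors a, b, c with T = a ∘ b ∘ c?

If T = a ∘ b ∘ c then every fibre of T is a multiple of the corresponding factor, so read the factors off the fibres through the nonzero entry T[0,0,0] = 6.
The mode-1 fibre T[:,0,0] = [6, 3] gives a = [2, 1] (primitive direction); the mode-2 fibre T[0,:,0] = [6, -6, -12] gives b = [1, -1, -2]; then c[k] = T[0,0,k] / (a[0]·b[0]) = [6, -2, 2] / 2 = [3, -1, 1].
Expanding [2, 1] ∘ [1, -1, -2] ∘ [3, -1, 1] reproduces all 18 entries of T, so T = [2, 1] ∘ [1, -1, -2] ∘ [3, -1, 1] and rank(T) ≤ 1.
Equivalently every frontal slice T[:,:,k] is c[k] times the rank-1 matrix [2, 1] ∘ [1, -1, -2]. So T has rank 1 (it is nonzero).

Yes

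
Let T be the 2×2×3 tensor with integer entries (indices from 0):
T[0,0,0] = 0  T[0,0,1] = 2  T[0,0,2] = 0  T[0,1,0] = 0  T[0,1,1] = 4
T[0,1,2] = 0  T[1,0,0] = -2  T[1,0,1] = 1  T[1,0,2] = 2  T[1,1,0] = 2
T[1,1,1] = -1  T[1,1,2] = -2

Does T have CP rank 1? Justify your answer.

No

The mode-1 unfolding of T (rows indexed by i, columns by (j,k) = (0,0), (0,1), (0,2), (1,0), (1,1), (1,2)) is [[0, 2, 0, 0, 4, 0], [-2, 1, 2, 2, -1, -2]].
There the 2×2 minor on rows i ∈ {0, 1}, columns (j,k) ∈ {(0,0), (0,1)} is det [[0, 2], [-2, 1]] = 4 ≠ 0, so this unfolding has rank ≥ 2; CP rank is at least every unfolding rank, so rank(T) ≥ 2.
In particular rank(T) ≥ 2 > 1, so T is not rank-1.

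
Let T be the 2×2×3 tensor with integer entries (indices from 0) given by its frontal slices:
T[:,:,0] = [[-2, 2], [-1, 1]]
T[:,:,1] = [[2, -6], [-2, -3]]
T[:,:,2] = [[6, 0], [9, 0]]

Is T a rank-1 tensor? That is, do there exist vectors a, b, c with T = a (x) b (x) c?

The mode-3 unfolding of T (rows indexed by k, columns by (i,j) = (0,0), (0,1), (1,0), (1,1)) is [[-2, 2, -1, 1], [2, -6, -2, -3], [6, 0, 9, 0]].
There the 3×3 minor on rows k ∈ {0, 1, 2}, columns (i,j) ∈ {(0,0), (0,1), (1,0)} is det [[-2, 2, -1], [2, -6, -2], [6, 0, 9]] = 12 ≠ 0, so this unfolding has rank ≥ 3; CP rank is at least every unfolding rank, so rank(T) ≥ 3.
In particular rank(T) ≥ 3 > 1, so T is not rank-1.

No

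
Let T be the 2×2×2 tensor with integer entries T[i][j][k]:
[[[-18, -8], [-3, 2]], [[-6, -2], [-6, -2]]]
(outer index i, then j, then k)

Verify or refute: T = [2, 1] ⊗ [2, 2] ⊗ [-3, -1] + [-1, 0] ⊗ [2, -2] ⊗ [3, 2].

Reconstruct entry (0,1,0) from the claimed factors: Σₗ aₗ[0]bₗ[1]cₗ[0] = (2)·(2)·(-3) + (-1)·(-2)·(3) = -6, but T[0,1,0] = -3. The claim is false.

No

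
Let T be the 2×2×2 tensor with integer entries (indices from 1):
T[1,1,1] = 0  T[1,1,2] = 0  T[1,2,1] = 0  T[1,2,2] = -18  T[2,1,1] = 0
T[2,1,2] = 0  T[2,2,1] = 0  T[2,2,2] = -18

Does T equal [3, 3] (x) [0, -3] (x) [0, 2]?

Yes

Reconstruct entrywise from the claimed factors. For example, T[2,2,1] = 0 and Σₗ aₗ[2]bₗ[2]cₗ[1] = (3)·(-3)·(0) = 0; checking all 8 entries, every one matches. The claim holds.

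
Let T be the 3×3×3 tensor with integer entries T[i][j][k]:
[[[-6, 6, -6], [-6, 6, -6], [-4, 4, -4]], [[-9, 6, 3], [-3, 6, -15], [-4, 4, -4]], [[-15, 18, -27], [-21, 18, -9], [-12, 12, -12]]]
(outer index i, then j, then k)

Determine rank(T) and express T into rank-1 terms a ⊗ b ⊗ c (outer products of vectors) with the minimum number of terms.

Lower bound: the mode-1 unfolding of T (rows indexed by i, columns by (j,k) = (0,0), (0,1), (0,2), (1,0), (1,1), (1,2), (2,0), (2,1), (2,2)) is [[-6, 6, -6, -6, 6, -6, -4, 4, -4], [-9, 6, 3, -3, 6, -15, -4, 4, -4], [-15, 18, -27, -21, 18, -9, -12, 12, -12]].
There the 2×2 minor on rows i ∈ {0, 1}, columns (j,k) ∈ {(0,0), (0,1)} is det [[-6, 6], [-9, 6]] = 18 ≠ 0, so this unfolding has rank ≥ 2; CP rank is at least every unfolding rank, so rank(T) ≥ 2. (Unfolding ranks only ever bound the CP rank from below — rank(T) can be strictly larger than all of them — so the matching upper bound has to come from an explicit 2-term decomposition.)
Upper bound — finding two terms. Write S_k = T[:,:,k] for the frontal slices: S₀ = [[-6, -6, -4], [-9, -3, -4], [-15, -21, -12]], S₁ = [[6, 6, 4], [6, 6, 4], [18, 18, 12]], S₂ = [[-6, -6, -4], [3, -15, -4], [-27, -9, -12]].
If T = a₁ ⊗ b₁ ⊗ c₁ + a₂ ⊗ b₂ ⊗ c₂ then each S_k = c₁[k]·a₁b₁ᵀ + c₂[k]·a₂b₂ᵀ. S₀ and S₁ are linearly independent, so a₁b₁ᵀ and a₂b₂ᵀ must span the same plane of matrices: they are the rank-1 matrices of the form x·S₀ + y·S₁.
The 2×2 minor of x·S₀ + y·S₁ on rows {0,1}, columns {0,1} is −36·x² + 36·xy = (-36)·(x − y)(x), vanishing at (x:y) = (1:1) and (0:1).
M₁ = S₀ + S₁ = [[0, 0, 0], [-3, 3, 0], [3, -3, 0]] = (-3)·[0, 1, -1][1, -1, 0]ᵀ and M₂ = S₁ = [[6, 6, 4], [6, 6, 4], [18, 18, 12]] = 2·[1, 1, 3][3, 3, 2]ᵀ, so take a₁ = [0, 1, -1], b₁ = [1, -1, 0], a₂ = [1, 1, 3], b₂ = [3, 3, 2].
Each slice is an integer combination of E₁ = a₁b₁ᵀ and E₂ = a₂b₂ᵀ: S₀ = −3·E₁ − 2·E₂, S₁ = 2·E₂, S₂ = 9·E₁ − 2·E₂; reading off coefficients, c₁ = [-3, 0, 9] and c₂ = [-2, 2, -2].
Hence T = [0, 1, -1] ⊗ [1, -1, 0] ⊗ [-3, 0, 9] + [1, 1, 3] ⊗ [3, 3, 2] ⊗ [-2, 2, -2], so rank(T) ≤ 2.
These bounds meet, so rank(T) = 2.

rank(T) = 2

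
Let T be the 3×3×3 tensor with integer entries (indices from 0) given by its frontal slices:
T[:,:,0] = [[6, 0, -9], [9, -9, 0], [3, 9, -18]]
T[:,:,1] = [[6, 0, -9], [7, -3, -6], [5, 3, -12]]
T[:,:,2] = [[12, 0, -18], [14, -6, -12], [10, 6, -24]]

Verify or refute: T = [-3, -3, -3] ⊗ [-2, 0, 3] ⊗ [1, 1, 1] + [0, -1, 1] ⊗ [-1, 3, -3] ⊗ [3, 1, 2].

Reconstruct entry (0,0,2) from the claimed factors: Σₗ aₗ[0]bₗ[0]cₗ[2] = (-3)·(-2)·(1) + (0)·(-1)·(2) = 6, but T[0,0,2] = 12. The claim is false.

No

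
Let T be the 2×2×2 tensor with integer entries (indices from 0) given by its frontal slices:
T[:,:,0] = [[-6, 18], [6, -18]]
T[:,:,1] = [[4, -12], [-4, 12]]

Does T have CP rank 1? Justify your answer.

Yes

If T = a ⊗ b ⊗ c then every fibre of T is a multiple of the corresponding factor, so read the factors off the fibres through the nonzero entry T[0,0,0] = -6.
The mode-1 fibre T[:,0,0] = [-6, 6] gives a = (1, -1) (primitive direction); the mode-2 fibre T[0,:,0] = [-6, 18] gives b = (1, -3); then c[k] = T[0,0,k] / (a[0]·b[0]) = [-6, 4] / 1 = (-6, 4).
Expanding (1, -1) ⊗ (1, -3) ⊗ (-6, 4) reproduces all 8 entries of T, so T = (1, -1) ⊗ (1, -3) ⊗ (-6, 4) and rank(T) ≤ 1.
Equivalently every frontal slice T[:,:,k] is c[k] times the rank-1 matrix (1, -1) ⊗ (1, -3). So T has rank 1 (it is nonzero).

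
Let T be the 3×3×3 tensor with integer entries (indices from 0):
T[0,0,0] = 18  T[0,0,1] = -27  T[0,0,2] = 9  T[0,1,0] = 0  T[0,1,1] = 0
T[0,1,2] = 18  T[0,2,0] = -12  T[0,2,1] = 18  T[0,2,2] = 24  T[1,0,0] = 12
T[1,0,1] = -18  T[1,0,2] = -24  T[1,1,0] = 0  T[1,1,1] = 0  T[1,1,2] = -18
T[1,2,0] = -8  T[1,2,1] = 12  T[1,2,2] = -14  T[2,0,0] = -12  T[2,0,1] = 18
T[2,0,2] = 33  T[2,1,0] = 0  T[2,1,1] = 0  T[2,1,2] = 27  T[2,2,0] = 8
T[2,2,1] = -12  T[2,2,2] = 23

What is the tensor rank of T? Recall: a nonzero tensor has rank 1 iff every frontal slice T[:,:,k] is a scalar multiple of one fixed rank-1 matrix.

Lower bound: the mode-1 unfolding of T (rows indexed by i, columns by (j,k) = (0,0), (0,1), (0,2), (1,0), (1,1), (1,2), (2,0), (2,1), (2,2)) is [[18, -27, 9, 0, 0, 18, -12, 18, 24], [12, -18, -24, 0, 0, -18, -8, 12, -14], [-12, 18, 33, 0, 0, 27, 8, -12, 23]].
There the 2×2 minor on rows i ∈ {0, 1}, columns (j,k) ∈ {(0,0), (0,2)} is det [[18, 9], [12, -24]] = -540 ≠ 0, so this unfolding has rank ≥ 2; CP rank is at least every unfolding rank, so rank(T) ≥ 2. (This is only a lower bound: in general the CP rank may exceed every unfolding rank, so we still need to exhibit 2 rank-1 terms summing to T.)
Upper bound — finding two terms. Write S_k = T[:,:,k] for the frontal slices: S₀ = [[18, 0, -12], [12, 0, -8], [-12, 0, 8]], S₁ = [[-27, 0, 18], [-18, 0, 12], [18, 0, -12]], S₂ = [[9, 18, 24], [-24, -18, -14], [33, 27, 23]].
If T = a₁ ⊗ b₁ ⊗ c₁ + a₂ ⊗ b₂ ⊗ c₂ then each S_k = c₁[k]·a₁b₁ᵀ + c₂[k]·a₂b₂ᵀ. S₀ and S₂ are linearly independent, so a₁b₁ᵀ and a₂b₂ᵀ must span the same plane of matrices: they are the rank-1 matrices of the form x·S₀ + y·S₂.
The 2×2 minor of x·S₀ + y·S₂ on rows {0,1}, columns {0,1} is −540·xy + 270·y² = (-270)·(2·x − y)(y), vanishing at (x:y) = (1:2) and (1:0).
M₁ = S₀ + 2·S₂ = [[36, 36, 36], [-36, -36, -36], [54, 54, 54]] = 18·[2, -2, 3][1, 1, 1]ᵀ and M₂ = S₀ = [[18, 0, -12], [12, 0, -8], [-12, 0, 8]] = 2·[3, 2, -2][3, 0, -2]ᵀ, so take a₁ = [2, -2, 3], b₁ = [1, 1, 1], a₂ = [3, 2, -2], b₂ = [3, 0, -2].
Each slice is an integer combination of E₁ = a₁b₁ᵀ and E₂ = a₂b₂ᵀ: S₀ = 2·E₂, S₁ = −3·E₂, S₂ = 9·E₁ − E₂; reading off coefficients, c₁ = [0, 0, 9] and c₂ = [2, -3, -1].
Hence T = [2, -2, 3] ⊗ [1, 1, 1] ⊗ [0, 0, 9] + [3, 2, -2] ⊗ [3, 0, -2] ⊗ [2, -3, -1], so rank(T) ≤ 2.
These bounds meet, so rank(T) = 2.

2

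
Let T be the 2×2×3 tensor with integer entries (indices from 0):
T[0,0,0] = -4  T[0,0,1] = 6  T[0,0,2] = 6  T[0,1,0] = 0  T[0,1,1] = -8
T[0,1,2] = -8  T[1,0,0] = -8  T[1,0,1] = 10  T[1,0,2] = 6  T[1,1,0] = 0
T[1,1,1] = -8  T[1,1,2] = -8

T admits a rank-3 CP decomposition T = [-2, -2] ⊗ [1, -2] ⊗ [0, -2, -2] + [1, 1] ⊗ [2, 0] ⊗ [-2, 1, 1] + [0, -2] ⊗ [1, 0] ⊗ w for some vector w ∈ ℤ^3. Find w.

w = [2, -2, 0]

Subtract the known terms from T to get the rank-1 residual R = [0, -2] ⊗ [1, 0] ⊗ w, so R[i,j,k] = a[i]·b[j]·w[k]. Pick indices with nonzero a[1]·b[0] = (-2)·(1) = -2. Only the fibre through (1,0,·) is needed: R[1,0,:] = T[1,0,:] − Σₗ aₗ[1]bₗ[0]cₗ = [-8, 10, 6] − (-2)·(1)·[0, -2, -2] − (1)·(2)·[-2, 1, 1] = [-4, 4, 0]. Then w[k] = R[1,0,k] / -2 for each k, giving w = [-4, 4, 0] / -2 = [2, -2, 0].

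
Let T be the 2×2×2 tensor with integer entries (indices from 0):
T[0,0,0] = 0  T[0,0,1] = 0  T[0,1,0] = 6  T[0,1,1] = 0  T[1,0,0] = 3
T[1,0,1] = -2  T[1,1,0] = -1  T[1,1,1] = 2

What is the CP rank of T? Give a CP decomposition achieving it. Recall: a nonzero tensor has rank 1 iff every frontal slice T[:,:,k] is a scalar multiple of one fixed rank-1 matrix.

rank(T) = 2

Lower bound: in the mode-1 unfolding of T (rows indexed by i, columns by (j,k)) the 2×2 minor on rows i ∈ {0, 1}, columns (j,k) ∈ {(0,0), (1,0)} is det [[0, 6], [3, -1]] = -18 ≠ 0, so that unfolding has rank ≥ 2 and hence rank(T) ≥ 2 (CP rank is at least every unfolding rank, though it can be larger).
Upper bound: with S_k = T[:,:,k], the two rank-1 terms a₁b₁ᵀ, a₂b₂ᵀ are the rank-1 members of the pencil x·S₀ + y·S₁.
det(x·S₀ + y·S₁) is −18·x² + 12·xy = (-6)·(3·x − 2·y)(x), vanishing at (x:y) = (2:3) and (0:1).
M₁ = 2·S₀ + 3·S₁ = [[0, 12], [0, 4]] = 4·(3, 1)(0, 1)ᵀ and M₂ = S₁ = [[0, 0], [-2, 2]] = (-2)·(0, 1)(1, -1)ᵀ, so take a₁ = (3, 1), b₁ = (0, 1), a₂ = (0, 1), b₂ = (1, -1).
Each slice is an integer combination of E₁ = a₁b₁ᵀ and E₂ = a₂b₂ᵀ: S₀ = 2·E₁ + 3·E₂, S₁ = −2·E₂; reading off coefficients, c₁ = (2, 0) and c₂ = (3, -2).
Hence T = (3, 1) ∘ (0, 1) ∘ (2, 0) + (0, 1) ∘ (1, -1) ∘ (3, -2), so rank(T) ≤ 2.
These bounds meet, so rank(T) = 2.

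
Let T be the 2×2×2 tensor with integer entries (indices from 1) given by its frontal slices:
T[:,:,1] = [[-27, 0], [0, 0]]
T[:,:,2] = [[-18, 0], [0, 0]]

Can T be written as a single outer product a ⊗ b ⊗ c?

If T = a ⊗ b ⊗ c then every fibre of T is a multiple of the corresponding factor, so read the factors off the fibres through the nonzero entry T[1,1,1] = -27.
The mode-1 fibre T[:,1,1] = [-27, 0] gives a = [1, 0] (primitive direction); the mode-2 fibre T[1,:,1] = [-27, 0] gives b = [1, 0]; then c[k] = T[1,1,k] / (a[1]·b[1]) = [-27, -18] / 1 = [-27, -18].
Expanding [1, 0] ⊗ [1, 0] ⊗ [-27, -18] reproduces all 8 entries of T, so T = [1, 0] ⊗ [1, 0] ⊗ [-27, -18] and rank(T) ≤ 1.
Equivalently every frontal slice T[:,:,k] is c[k] times the rank-1 matrix [1, 0] ⊗ [1, 0]. So T has rank 1 (it is nonzero).

Yes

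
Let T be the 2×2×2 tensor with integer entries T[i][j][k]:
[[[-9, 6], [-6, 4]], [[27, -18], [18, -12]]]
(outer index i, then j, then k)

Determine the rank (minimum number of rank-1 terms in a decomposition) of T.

Lower bound: T ≠ 0 (e.g. T[0,0,0] = -9), so rank(T) ≥ 1.
Upper bound: if T = a (x) b (x) c then every fibre of T is a multiple of the corresponding factor, so read the factors off the fibres through the nonzero entry T[0,0,0] = -9.
The mode-1 fibre T[:,0,0] = [-9, 27] gives a = [1, -3] (primitive direction); the mode-2 fibre T[0,:,0] = [-9, -6] gives b = [3, 2]; then c[k] = T[0,0,k] / (a[0]·b[0]) = [-9, 6] / 3 = [-3, 2].
Expanding [1, -3] (x) [3, 2] (x) [-3, 2] reproduces all 8 entries of T, so T = [1, -3] (x) [3, 2] (x) [-3, 2] and rank(T) ≤ 1.
These bounds meet, so rank(T) = 1.

1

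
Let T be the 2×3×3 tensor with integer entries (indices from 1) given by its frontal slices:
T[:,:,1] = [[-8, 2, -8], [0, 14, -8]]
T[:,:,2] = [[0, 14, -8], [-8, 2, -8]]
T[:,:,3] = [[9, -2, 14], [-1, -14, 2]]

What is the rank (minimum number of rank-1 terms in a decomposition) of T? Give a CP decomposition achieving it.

Lower bound: the mode-3 unfolding of T (rows indexed by k, columns by (i,j) = (1,1), (1,2), (1,3), (2,1), (2,2), (2,3)) is [[-8, 2, -8, 0, 14, -8], [0, 14, -8, -8, 2, -8], [9, -2, 14, -1, -14, 2]].
There the 3×3 minor on rows k ∈ {1, 2, 3}, columns (i,j) ∈ {(1,1), (1,2), (1,3)} is det [[-8, 2, -8], [0, 14, -8], [9, -2, 14]] = -576 ≠ 0, so this unfolding has rank ≥ 3; CP rank is at least every unfolding rank, so rank(T) ≥ 3. (This is only a lower bound: in general the CP rank may exceed every unfolding rank, so we still need to exhibit 3 rank-1 terms summing to T.)
Upper bound: T is a sum of 3 rank-1 terms, T = [1, -1] (x) [1, 1, 2] (x) [-2, 2, 4] + [1, -1] (x) [1, 2, -2] (x) [-2, 2, 1] + [1, 1] (x) [1, -2, 2] (x) [-4, -4, 4] (written with every a and b primitive with positive leading entry and the scale carried by c; CP decompositions are not unique, and this one is verified by expanding entrywise), so rank(T) ≤ 3.
These bounds meet, so rank(T) = 3.

rank(T) = 3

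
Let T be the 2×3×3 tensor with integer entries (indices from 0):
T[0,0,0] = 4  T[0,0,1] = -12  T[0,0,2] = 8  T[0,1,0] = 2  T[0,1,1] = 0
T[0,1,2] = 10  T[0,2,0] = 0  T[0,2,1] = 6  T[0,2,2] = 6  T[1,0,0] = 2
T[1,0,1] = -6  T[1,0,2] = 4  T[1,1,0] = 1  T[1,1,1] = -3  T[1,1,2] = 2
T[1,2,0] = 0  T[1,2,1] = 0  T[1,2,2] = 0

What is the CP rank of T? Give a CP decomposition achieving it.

rank(T) = 2

Lower bound: the mode-2 unfolding of T (rows indexed by j, columns by (i,k) = (0,0), (0,1), (0,2), (1,0), (1,1), (1,2)) is [[4, -12, 8, 2, -6, 4], [2, 0, 10, 1, -3, 2], [0, 6, 6, 0, 0, 0]].
There the 2×2 minor on rows j ∈ {0, 1}, columns (i,k) ∈ {(0,0), (0,1)} is det [[4, -12], [2, 0]] = 24 ≠ 0, so this unfolding has rank ≥ 2; CP rank is at least every unfolding rank, so rank(T) ≥ 2. (Unfolding ranks only ever bound the CP rank from below — rank(T) can be strictly larger than all of them — so the matching upper bound has to come from an explicit 2-term decomposition.)
Upper bound — finding two terms. Write S_k = T[:,:,k] for the frontal slices: S₀ = [[4, 2, 0], [2, 1, 0]], S₁ = [[-12, 0, 6], [-6, -3, 0]], S₂ = [[8, 10, 6], [4, 2, 0]].
If T = a₁ (x) b₁ (x) c₁ + a₂ (x) b₂ (x) c₂ then each S_k = c₁[k]·a₁b₁ᵀ + c₂[k]·a₂b₂ᵀ. S₀ and S₁ are linearly independent, so a₁b₁ᵀ and a₂b₂ᵀ must span the same plane of matrices: they are the rank-1 matrices of the form x·S₀ + y·S₁.
The 2×2 minor of x·S₀ + y·S₁ on rows {0,1}, columns {0,1} is −12·xy + 36·y² = (-12)·(x − 3·y)(y), vanishing at (x:y) = (3:1) and (1:0).
M₁ = 3·S₀ + S₁ = [[0, 6, 6], [0, 0, 0]] = 6·[1, 0][0, 1, 1]ᵀ and M₂ = S₀ = [[4, 2, 0], [2, 1, 0]] = [2, 1][2, 1, 0]ᵀ, so take a₁ = [1, 0], b₁ = [0, 1, 1], a₂ = [2, 1], b₂ = [2, 1, 0].
Each slice is an integer combination of E₁ = a₁b₁ᵀ and E₂ = a₂b₂ᵀ: S₀ = E₂, S₁ = 6·E₁ − 3·E₂, S₂ = 6·E₁ + 2·E₂; reading off coefficients, c₁ = [0, 6, 6] and c₂ = [1, -3, 2].
Hence T = [1, 0] (x) [0, 1, 1] (x) [0, 6, 6] + [2, 1] (x) [2, 1, 0] (x) [1, -3, 2], so rank(T) ≤ 2.
These bounds meet, so rank(T) = 2.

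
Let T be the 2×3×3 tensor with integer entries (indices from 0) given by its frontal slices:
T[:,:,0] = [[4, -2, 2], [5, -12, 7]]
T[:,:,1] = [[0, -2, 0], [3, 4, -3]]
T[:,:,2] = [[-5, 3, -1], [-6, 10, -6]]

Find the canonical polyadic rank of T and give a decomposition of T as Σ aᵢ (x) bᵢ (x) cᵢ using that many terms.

rank(T) = 3

Lower bound: the mode-3 unfolding of T (rows indexed by k, columns by (i,j) = (0,0), (0,1), (0,2), (1,0), (1,1), (1,2)) is [[4, -2, 2, 5, -12, 7], [0, -2, 0, 3, 4, -3], [-5, 3, -1, -6, 10, -6]].
There the 3×3 minor on rows k ∈ {0, 1, 2}, columns (i,j) ∈ {(0,0), (0,1), (0,2)} is det [[4, -2, 2], [0, -2, 0], [-5, 3, -1]] = -12 ≠ 0, so this unfolding has rank ≥ 3; CP rank is at least every unfolding rank, so rank(T) ≥ 3. (Unfolding ranks only ever bound the CP rank from below — rank(T) can be strictly larger than all of them — so the matching upper bound has to come from an explicit 3-term decomposition.)
Upper bound: T is a sum of 3 rank-1 terms, T = (1, -2) (x) (1, 1, -1) (x) (2, -2, -1) + (1, 2) (x) (2, -2, 1) (x) (2, 0, -2) + (2, -1) (x) (1, 0, -1) (x) (-1, 1, 0) (one valid choice — decompositions are not unique — normalised so each a, b is primitive with positive first nonzero entry; check it by expanding all entries), so rank(T) ≤ 3.
These bounds meet, so rank(T) = 3.
Check entry T[1,0,0] = 5: (-2)·(1)·(2) + (2)·(2)·(2) + (-1)·(1)·(-1) = 5.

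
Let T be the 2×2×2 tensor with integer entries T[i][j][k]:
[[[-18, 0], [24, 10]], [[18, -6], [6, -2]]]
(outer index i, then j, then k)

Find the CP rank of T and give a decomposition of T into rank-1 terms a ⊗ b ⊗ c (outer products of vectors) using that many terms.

Lower bound: the mode-2 unfolding of T (rows indexed by j, columns by (i,k) = (0,0), (0,1), (1,0), (1,1)) is [[-18, 0, 18, -6], [24, 10, 6, -2]].
There the 2×2 minor on rows j ∈ {0, 1}, columns (i,k) ∈ {(0,0), (0,1)} is det [[-18, 0], [24, 10]] = -180 ≠ 0, so this unfolding has rank ≥ 2; CP rank is at least every unfolding rank, so rank(T) ≥ 2. (This is only a lower bound: in general the CP rank may exceed every unfolding rank, so we still need to exhibit 2 rank-1 terms summing to T.)
Upper bound — finding two terms. Write S_k = T[:,:,k] for the frontal slices: S₀ = [[-18, 24], [18, 6]], S₁ = [[0, 10], [-6, -2]].
If T = a₁ ⊗ b₁ ⊗ c₁ + a₂ ⊗ b₂ ⊗ c₂ then each S_k = c₁[k]·a₁b₁ᵀ + c₂[k]·a₂b₂ᵀ. S₀ and S₁ are linearly independent, so a₁b₁ᵀ and a₂b₂ᵀ must span the same plane of matrices: they are the rank-1 matrices of the form x·S₀ + y·S₁.
det(x·S₀ + y·S₁) is −540·x² + 60·y² = (-60)·(3·x − y)(3·x + y), vanishing at (x:y) = (1:3) and (1:-3).
M₁ = S₀ + 3·S₁ = [[-18, 54], [0, 0]] = (-18)·[1, 0][1, -3]ᵀ and M₂ = S₀ − 3·S₁ = [[-18, -6], [36, 12]] = (-6)·[1, -2][3, 1]ᵀ, so take a₁ = [1, 0], b₁ = [1, -3], a₂ = [1, -2], b₂ = [3, 1].
Each slice is an integer combination of E₁ = a₁b₁ᵀ and E₂ = a₂b₂ᵀ: S₀ = −9·E₁ − 3·E₂, S₁ = −3·E₁ + E₂; reading off coefficients, c₁ = [-9, -3] and c₂ = [-3, 1].
Hence T = [1, 0] ⊗ [1, -3] ⊗ [-9, -3] + [1, -2] ⊗ [3, 1] ⊗ [-3, 1], so rank(T) ≤ 2.
These bounds meet, so rank(T) = 2.
Check entry T[1,1,0] = 6: (0)·(-3)·(-9) + (-2)·(1)·(-3) = 6.

rank(T) = 2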